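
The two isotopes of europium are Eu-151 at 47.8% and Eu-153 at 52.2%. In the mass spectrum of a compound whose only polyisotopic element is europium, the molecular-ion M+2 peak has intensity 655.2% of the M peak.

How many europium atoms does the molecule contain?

With n Eu atoms, P(M+2)/P(M) = C(n,1)·p^(n−1)q / p^n = n·q/p = n · 0.522/0.478.
n = 6.552 × 0.478/0.522 = 6.00 ≈ 6

6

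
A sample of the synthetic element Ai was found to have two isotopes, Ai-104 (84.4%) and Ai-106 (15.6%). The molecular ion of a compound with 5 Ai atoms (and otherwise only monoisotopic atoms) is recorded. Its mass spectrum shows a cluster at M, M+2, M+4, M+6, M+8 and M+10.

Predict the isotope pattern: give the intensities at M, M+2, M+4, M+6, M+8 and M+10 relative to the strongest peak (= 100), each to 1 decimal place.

100.0 : 92.4 : 34.2 : 6.3 : 0.6 : 0.0

The 5 Ai atoms are independent, so intensities follow the terms of (0.844 + 0.156)^5.
P(M) = 0.844^5 = 0.428265
P(M+2) = 5 × 0.844^4 × 0.156^1 = 0.395790
P(M+4) = 10 × 0.844^3 × 0.156^2 = 0.146311
P(M+6) = 10 × 0.844^2 × 0.156^3 = 0.027043
P(M+8) = 5 × 0.844^1 × 0.156^4 = 0.002499
P(M+10) = 0.156^5 = 0.000092
The M peak is largest (0.428265); scaling to 100 gives 100.0 : 92.4 : 34.2 : 6.3 : 0.6 : 0.0.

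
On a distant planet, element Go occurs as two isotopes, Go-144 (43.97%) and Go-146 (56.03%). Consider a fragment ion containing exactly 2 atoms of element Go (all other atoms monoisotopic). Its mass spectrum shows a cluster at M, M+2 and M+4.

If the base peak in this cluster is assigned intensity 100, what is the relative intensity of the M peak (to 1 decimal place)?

Binomial terms of (0.4397 + 0.5603)^2: M 0.1933, M+2 0.4927, M+4 0.3139 → M+2 is the base peak.
P(M+2) = C(2,1) × 0.4397^1 × 0.5603^1 = 2 × 0.4397 × 0.5603 = 0.492728 (base)
P(M) = C(2,0) × 0.4397^2 × 0.5603^0 = 1 × 0.19333609 × 1.0000 = 0.193336
Relative intensity = 0.193336 / 0.492728 × 100 = 39.2

39.2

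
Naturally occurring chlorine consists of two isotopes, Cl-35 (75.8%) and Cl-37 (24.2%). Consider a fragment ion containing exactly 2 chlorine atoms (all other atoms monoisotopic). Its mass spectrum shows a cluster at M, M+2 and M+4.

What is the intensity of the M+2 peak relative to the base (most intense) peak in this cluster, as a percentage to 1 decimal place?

Binomial terms of (0.758 + 0.242)^2: M 0.5746, M+2 0.3669, M+4 0.0586 → M is the base peak.
P(M) = C(2,0) × 0.758^2 × 0.242^0 = 1 × 0.574564 × 1.0000 = 0.574564 (base)
P(M+2) = C(2,1) × 0.758^1 × 0.242^1 = 2 × 0.7580 × 0.2420 = 0.366872
Relative intensity = 0.366872 / 0.574564 × 100 = 63.9

63.9%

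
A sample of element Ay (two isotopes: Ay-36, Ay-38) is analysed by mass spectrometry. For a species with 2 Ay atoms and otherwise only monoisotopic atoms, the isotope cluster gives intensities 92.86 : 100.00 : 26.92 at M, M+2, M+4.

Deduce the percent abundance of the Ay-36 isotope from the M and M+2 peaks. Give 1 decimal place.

If p is the fraction of Ay that is Ay-36, then I(M+2)/I(M) = [C(2,1)·p^1·(1−p)] / p^2 = 2·(1−p)/p = 100.00/92.86 = 1.0769
(1−p)/p = 1.0769/2 = 0.5384  ⇒  p = 1/(1 + 0.5384) = 0.6500
Ay-36: 65.0%, Ay-38: 35.0%.

65.0%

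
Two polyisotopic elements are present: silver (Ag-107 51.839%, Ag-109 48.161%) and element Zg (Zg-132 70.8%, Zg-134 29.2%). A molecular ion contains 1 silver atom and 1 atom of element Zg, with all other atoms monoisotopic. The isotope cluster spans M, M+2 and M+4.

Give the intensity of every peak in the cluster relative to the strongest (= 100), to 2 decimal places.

74.54 : 100.00 : 28.56

Silver pattern (n=1): 0.51839 : 0.48161
Element Zg pattern (n=1): 0.7080 : 0.2920
Convolve the two distributions (both contribute in 2-u steps):
  M: 0.51839×0.7080 = 0.367020
  M+2: 0.51839×0.2920 + 0.48161×0.7080 = 0.492350
  M+4: 0.48161×0.2920 = 0.140630
Scale to base peak (0.492350) = 100: 74.54 : 100.00 : 28.56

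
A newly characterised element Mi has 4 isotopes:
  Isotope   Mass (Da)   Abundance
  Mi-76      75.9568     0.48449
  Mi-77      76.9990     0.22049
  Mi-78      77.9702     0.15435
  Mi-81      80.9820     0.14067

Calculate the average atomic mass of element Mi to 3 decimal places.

77.204 Da

The abundance-weighted mean is 0.48449 × 75.9568 + 0.22049 × 76.9990 + 0.15435 × 77.9702 + 0.14067 × 80.9820
= 36.80031 + 16.97751 + 12.03470 + 11.39174 = 77.20426 Da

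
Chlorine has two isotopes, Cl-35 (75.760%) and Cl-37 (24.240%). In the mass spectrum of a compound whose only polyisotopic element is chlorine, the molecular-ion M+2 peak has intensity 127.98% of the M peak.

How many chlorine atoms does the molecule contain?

4

The M+2/M ratio from n Cl atoms is n · q/p = n · 0.24240/0.75760.
n = 1.2798 × 0.75760/0.24240 = 4.00 ≈ 4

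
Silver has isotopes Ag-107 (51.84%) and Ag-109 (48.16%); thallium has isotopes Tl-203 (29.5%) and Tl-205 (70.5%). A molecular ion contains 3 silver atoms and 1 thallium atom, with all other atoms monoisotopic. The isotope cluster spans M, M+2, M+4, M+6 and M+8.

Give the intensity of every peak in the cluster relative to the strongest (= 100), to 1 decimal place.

Silver pattern (n=3): 0.13931407 : 0.38827347 : 0.36071085 : 0.11170161
Thallium pattern (n=1): 0.2950 : 0.7050
Convolve the two distributions (both contribute in 2-u steps):
  M: 0.13931407×0.2950 = 0.041098
  M+2: 0.13931407×0.7050 + 0.38827347×0.2950 = 0.212757
  M+4: 0.38827347×0.7050 + 0.36071085×0.2950 = 0.380142
  M+6: 0.36071085×0.7050 + 0.11170161×0.2950 = 0.287253
  M+8: 0.11170161×0.7050 = 0.078750
Scale to base peak (0.380142) = 100: 10.8 : 56.0 : 100.0 : 75.6 : 20.7

10.8 : 56.0 : 100.0 : 75.6 : 20.7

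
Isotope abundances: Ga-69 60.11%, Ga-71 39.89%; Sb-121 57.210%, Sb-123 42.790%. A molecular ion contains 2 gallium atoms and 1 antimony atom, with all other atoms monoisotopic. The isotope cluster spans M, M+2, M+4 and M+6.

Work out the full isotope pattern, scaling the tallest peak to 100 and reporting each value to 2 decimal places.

48.19 : 100.00 : 69.06 : 15.87

Gallium pattern (n=2): 0.36132121 : 0.47955758 : 0.15912121
Antimony pattern (n=1): 0.5721 : 0.4279
Convolve the two distributions (both contribute in 2-u steps):
  M: 0.36132121×0.5721 = 0.206712
  M+2: 0.36132121×0.4279 + 0.47955758×0.5721 = 0.428964
  M+4: 0.47955758×0.4279 + 0.15912121×0.5721 = 0.296236
  M+6: 0.15912121×0.4279 = 0.068088
Scale to base peak (0.428964) = 100: 48.19 : 100.00 : 69.06 : 15.87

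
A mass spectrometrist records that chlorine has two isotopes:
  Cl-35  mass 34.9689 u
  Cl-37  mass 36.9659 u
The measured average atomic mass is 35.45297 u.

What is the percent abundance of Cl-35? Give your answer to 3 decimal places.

75.760%

Writing the weighted mean with unknown fraction x of Cl-35:
34.9689·x + 36.9659·(1 − x) = 35.45297
(34.9689 − 36.9659)·x = 35.45297 − 36.9659
x = -1.51293 / -1.9970 = 0.75760 → 75.760% Cl-35, 24.240% Cl-37.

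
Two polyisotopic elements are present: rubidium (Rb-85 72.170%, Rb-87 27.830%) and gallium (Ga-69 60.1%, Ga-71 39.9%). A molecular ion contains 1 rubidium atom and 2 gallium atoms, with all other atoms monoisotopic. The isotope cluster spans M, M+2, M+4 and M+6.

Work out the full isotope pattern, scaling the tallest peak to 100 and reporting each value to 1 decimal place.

Rubidium pattern (n=1): 0.7217 : 0.2783
Gallium pattern (n=2): 0.361201 : 0.479598 : 0.159201
Convolve the two distributions (both contribute in 2-u steps):
  M: 0.7217×0.361201 = 0.260679
  M+2: 0.7217×0.479598 + 0.2783×0.361201 = 0.446648
  M+4: 0.7217×0.159201 + 0.2783×0.479598 = 0.248367
  M+6: 0.2783×0.159201 = 0.044306
Scale to base peak (0.446648) = 100: 58.4 : 100.0 : 55.6 : 9.9

58.4 : 100.0 : 55.6 : 9.9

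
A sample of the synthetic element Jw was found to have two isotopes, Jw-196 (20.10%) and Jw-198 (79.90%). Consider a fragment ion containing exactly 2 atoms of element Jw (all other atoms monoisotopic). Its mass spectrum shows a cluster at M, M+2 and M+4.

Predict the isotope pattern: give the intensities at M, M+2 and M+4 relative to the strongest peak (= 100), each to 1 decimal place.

Expanding (0.2010 + 0.7990)^2:
P(M) = 0.2010^2 = 0.040401
P(M+2) = 2 × 0.2010^1 × 0.7990^1 = 0.321198
P(M+4) = 0.7990^2 = 0.638401
The M+4 peak is largest (0.638401); scaling to 100 gives 6.3 : 50.3 : 100.0.

6.3 : 50.3 : 100.0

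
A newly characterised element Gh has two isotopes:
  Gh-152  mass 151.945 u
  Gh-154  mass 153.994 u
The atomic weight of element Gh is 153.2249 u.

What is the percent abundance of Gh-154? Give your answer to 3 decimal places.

62.465%

With x = fraction of Gh-152 (so Gh-154 is 1 − x):
151.945·x + 153.994·(1 − x) = 153.2249
(151.945 − 153.994)·x = 153.2249 − 153.994
x = -0.7691 / -2.049 = 0.37535 → 37.535% Gh-152, 62.465% Gh-154.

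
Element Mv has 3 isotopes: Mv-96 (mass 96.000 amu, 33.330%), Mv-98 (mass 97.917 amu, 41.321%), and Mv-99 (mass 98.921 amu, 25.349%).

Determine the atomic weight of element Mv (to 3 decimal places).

97.533 amu

Weight each isotope mass by its fractional abundance: 0.33330 × 96.000 + 0.41321 × 97.917 + 0.25349 × 98.921
= 31.9968 + 40.4603 + 25.0755 = 97.5326 amu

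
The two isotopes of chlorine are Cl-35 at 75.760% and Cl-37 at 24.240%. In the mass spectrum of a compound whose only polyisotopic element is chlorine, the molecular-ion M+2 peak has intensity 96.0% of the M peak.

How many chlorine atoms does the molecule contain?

3

The M+2/M ratio from n Cl atoms is n · q/p = n · 0.24240/0.75760.
n = 0.960 × 0.75760/0.24240 = 3.00 ≈ 3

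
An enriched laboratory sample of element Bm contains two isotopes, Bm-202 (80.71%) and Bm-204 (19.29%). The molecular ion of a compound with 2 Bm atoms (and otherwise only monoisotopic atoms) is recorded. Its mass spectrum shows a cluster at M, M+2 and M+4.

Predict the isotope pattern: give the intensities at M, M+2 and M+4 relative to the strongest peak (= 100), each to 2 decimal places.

100.00 : 47.80 : 5.71

The 2 Bm atoms are independent, so intensities follow the terms of (0.8071 + 0.1929)^2.
P(M) = 0.8071^2 = 0.651410
P(M+2) = 2 × 0.8071^1 × 0.1929^1 = 0.311379
P(M+4) = 0.1929^2 = 0.037210
The M peak is largest (0.651410); scaling to 100 gives 100.00 : 47.80 : 5.71.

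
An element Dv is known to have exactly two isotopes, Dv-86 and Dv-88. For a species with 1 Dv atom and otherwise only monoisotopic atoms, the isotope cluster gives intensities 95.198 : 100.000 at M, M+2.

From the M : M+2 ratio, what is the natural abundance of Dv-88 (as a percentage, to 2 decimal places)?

Let p = fractional abundance of Dv-86. I(M+2)/I(M) = [C(1,1)·p^0·(1−p)] / p^1 = 1·(1−p)/p = 100.000/95.198 = 1.0504
(1−p)/p = 1.0504/1 = 1.0504  ⇒  p = 1/(1 + 1.0504) = 0.4877
Dv-86: 48.77%, Dv-88: 51.23%.

51.23%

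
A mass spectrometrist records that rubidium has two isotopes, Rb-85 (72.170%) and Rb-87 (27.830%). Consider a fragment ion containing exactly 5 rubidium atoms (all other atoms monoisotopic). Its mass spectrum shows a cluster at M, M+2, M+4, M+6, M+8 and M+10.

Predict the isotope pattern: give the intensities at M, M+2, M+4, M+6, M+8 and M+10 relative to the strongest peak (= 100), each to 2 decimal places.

51.86 : 100.00 : 77.12 : 29.74 : 5.73 : 0.44

The 5 Rb atoms are independent, so intensities follow the terms of (0.72170 + 0.27830)^5.
P(M) = 0.72170^5 = 0.195787
P(M+2) = 5 × 0.72170^4 × 0.27830^1 = 0.377494
P(M+4) = 10 × 0.72170^3 × 0.27830^2 = 0.291136
P(M+6) = 10 × 0.72170^2 × 0.27830^3 = 0.112267
P(M+8) = 5 × 0.72170^1 × 0.27830^4 = 0.021646
P(M+10) = 0.27830^5 = 0.001669
The M+2 peak is largest (0.377494); scaling to 100 gives 51.86 : 100.00 : 77.12 : 29.74 : 5.73 : 0.44.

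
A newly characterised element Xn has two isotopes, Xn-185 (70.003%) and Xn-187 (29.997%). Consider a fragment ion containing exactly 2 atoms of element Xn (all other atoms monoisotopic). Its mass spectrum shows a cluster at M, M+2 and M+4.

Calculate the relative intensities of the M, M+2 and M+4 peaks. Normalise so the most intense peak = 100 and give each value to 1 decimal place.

Each Xn atom is independently Xn-185 (p = 0.70003) or Xn-187 (q = 0.29997); the cluster is the binomial expansion (p + q)^2.
P(M) = 0.70003^2 = 0.490042
P(M+2) = 2 × 0.70003^1 × 0.29997^1 = 0.419976
P(M+4) = 0.29997^2 = 0.089982
The M peak is largest (0.490042); scaling to 100 gives 100.0 : 85.7 : 18.4.

100.0 : 85.7 : 18.4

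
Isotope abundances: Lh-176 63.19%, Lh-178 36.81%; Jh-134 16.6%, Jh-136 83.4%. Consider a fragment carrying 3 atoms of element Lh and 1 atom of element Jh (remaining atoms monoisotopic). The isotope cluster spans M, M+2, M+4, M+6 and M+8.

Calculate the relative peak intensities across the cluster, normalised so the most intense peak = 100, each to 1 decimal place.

Element Lh pattern (n=3): 0.25231616 : 0.44094435 : 0.25686282 : 0.04987667
Element Jh pattern (n=1): 0.1660 : 0.8340
Convolve the two distributions (both contribute in 2-u steps):
  M: 0.25231616×0.1660 = 0.041884
  M+2: 0.25231616×0.8340 + 0.44094435×0.1660 = 0.283628
  M+4: 0.44094435×0.8340 + 0.25686282×0.1660 = 0.410387
  M+6: 0.25686282×0.8340 + 0.04987667×0.1660 = 0.222503
  M+8: 0.04987667×0.8340 = 0.041597
Scale to base peak (0.410387) = 100: 10.2 : 69.1 : 100.0 : 54.2 : 10.1

10.2 : 69.1 : 100.0 : 54.2 : 10.1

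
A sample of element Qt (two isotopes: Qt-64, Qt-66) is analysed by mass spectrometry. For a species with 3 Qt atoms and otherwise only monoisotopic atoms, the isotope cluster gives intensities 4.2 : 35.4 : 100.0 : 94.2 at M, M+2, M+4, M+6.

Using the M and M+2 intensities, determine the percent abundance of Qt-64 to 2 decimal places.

26.25%

Write p for the Qt-64 fraction. I(M+2)/I(M) = [C(3,1)·p^2·(1−p)] / p^3 = 3·(1−p)/p = 35.4/4.2 = 8.4286
(1−p)/p = 8.4286/3 = 2.8095  ⇒  p = 1/(1 + 2.8095) = 0.2625
Qt-64: 26.25%, Qt-66: 73.75%.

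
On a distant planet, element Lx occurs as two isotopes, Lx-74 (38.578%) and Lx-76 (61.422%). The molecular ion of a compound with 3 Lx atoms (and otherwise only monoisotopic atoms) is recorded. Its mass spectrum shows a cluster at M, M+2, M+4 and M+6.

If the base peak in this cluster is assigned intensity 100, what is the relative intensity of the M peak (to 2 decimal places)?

13.15

(0.38578 + 0.61422)^3 gives M 0.0574, M+2 0.2742, M+4 0.4366, M+6 0.2317; the largest is M+4.
P(M+4) = C(3,2) × 0.38578^1 × 0.61422^2 = 3 × 0.38578 × 0.37726621 = 0.436625 (base)
P(M) = C(3,0) × 0.38578^3 × 0.61422^0 = 1 × 0.05741417 × 1.0000 = 0.057414
Relative intensity = 0.057414 / 0.436625 × 100 = 13.15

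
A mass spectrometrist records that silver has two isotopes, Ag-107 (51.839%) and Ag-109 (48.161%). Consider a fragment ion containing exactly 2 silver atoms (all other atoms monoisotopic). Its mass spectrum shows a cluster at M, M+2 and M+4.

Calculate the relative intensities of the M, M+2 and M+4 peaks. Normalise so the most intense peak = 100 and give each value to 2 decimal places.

53.82 : 100.00 : 46.45

Each Ag atom is independently Ag-107 (p = 0.51839) or Ag-109 (q = 0.48161); the cluster is the binomial expansion (p + q)^2.
P(M) = 0.51839^2 = 0.268728
P(M+2) = 2 × 0.51839^1 × 0.48161^1 = 0.499324
P(M+4) = 0.48161^2 = 0.231948
The M+2 peak is largest (0.499324); scaling to 100 gives 53.82 : 100.00 : 46.45.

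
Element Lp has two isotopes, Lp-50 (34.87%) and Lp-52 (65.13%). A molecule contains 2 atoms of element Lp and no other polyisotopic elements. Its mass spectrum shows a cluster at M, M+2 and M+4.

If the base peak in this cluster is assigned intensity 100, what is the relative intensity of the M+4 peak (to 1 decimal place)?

93.4

(0.3487 + 0.6513)^2 gives M 0.1216, M+2 0.4542, M+4 0.4242; the largest is M+2.
P(M+2) = C(2,1) × 0.3487^1 × 0.6513^1 = 2 × 0.3487 × 0.6513 = 0.454217 (base)
P(M+4) = C(2,2) × 0.3487^0 × 0.6513^2 = 1 × 1.0000 × 0.42419169 = 0.424192
Relative intensity = 0.424192 / 0.454217 × 100 = 93.4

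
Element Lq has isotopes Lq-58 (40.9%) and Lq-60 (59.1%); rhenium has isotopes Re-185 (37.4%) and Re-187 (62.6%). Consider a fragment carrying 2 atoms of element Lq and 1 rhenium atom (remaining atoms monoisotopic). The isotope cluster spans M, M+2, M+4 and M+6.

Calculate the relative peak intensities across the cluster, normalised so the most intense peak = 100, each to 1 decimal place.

Element Lq pattern (n=2): 0.167281 : 0.483438 : 0.349281
Rhenium pattern (n=1): 0.3740 : 0.6260
Convolve the two distributions (both contribute in 2-u steps):
  M: 0.167281×0.3740 = 0.062563
  M+2: 0.167281×0.6260 + 0.483438×0.3740 = 0.285524
  M+4: 0.483438×0.6260 + 0.349281×0.3740 = 0.433263
  M+6: 0.349281×0.6260 = 0.218650
Scale to base peak (0.433263) = 100: 14.4 : 65.9 : 100.0 : 50.5

14.4 : 65.9 : 100.0 : 50.5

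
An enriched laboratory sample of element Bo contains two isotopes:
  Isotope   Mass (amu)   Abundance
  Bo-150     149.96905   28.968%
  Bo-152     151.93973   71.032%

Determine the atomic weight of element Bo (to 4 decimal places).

151.3689 amu

Average mass = Σ (abundance × isotope mass) = 0.28968 × 149.96905 + 0.71032 × 151.93973
= 43.443034 + 107.925829 = 151.368863 amu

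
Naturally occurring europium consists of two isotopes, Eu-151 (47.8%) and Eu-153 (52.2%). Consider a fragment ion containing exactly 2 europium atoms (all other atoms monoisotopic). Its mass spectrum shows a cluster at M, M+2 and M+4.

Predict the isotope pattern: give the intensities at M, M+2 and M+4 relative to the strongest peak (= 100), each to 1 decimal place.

45.8 : 100.0 : 54.6

Expanding (0.478 + 0.522)^2:
P(M) = 0.478^2 = 0.228484
P(M+2) = 2 × 0.478^1 × 0.522^1 = 0.499032
P(M+4) = 0.522^2 = 0.272484
The M+2 peak is largest (0.499032); scaling to 100 gives 45.8 : 100.0 : 54.6.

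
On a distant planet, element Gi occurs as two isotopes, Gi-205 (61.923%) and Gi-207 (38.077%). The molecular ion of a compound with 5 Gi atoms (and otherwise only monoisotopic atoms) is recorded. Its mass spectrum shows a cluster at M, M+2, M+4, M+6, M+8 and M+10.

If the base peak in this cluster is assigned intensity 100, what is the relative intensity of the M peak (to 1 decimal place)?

26.4

Term probabilities: M 0.0910, M+2 0.2799, M+4 0.3443, M+6 0.2117, M+8 0.0651, M+10 0.0080. Base peak = M+4.
P(M+4) = C(5,2) × 0.61923^3 × 0.38077^2 = 10 × 0.23744114 × 0.14498579 = 0.344256 (base)
P(M) = C(5,0) × 0.61923^5 × 0.38077^0 = 1 × 0.09104581 × 1.0000 = 0.091046
Relative intensity = 0.091046 / 0.344256 × 100 = 26.4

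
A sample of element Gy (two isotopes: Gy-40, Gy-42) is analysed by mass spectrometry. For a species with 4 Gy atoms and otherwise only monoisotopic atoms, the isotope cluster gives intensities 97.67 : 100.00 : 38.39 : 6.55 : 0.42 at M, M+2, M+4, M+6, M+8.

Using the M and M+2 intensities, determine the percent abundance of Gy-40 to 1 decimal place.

79.6%

Let p = fractional abundance of Gy-40. I(M+2)/I(M) = [C(4,1)·p^3·(1−p)] / p^4 = 4·(1−p)/p = 100.00/97.67 = 1.0239
(1−p)/p = 1.0239/4 = 0.2560  ⇒  p = 1/(1 + 0.2560) = 0.7962
Gy-40: 79.6%, Gy-42: 20.4%.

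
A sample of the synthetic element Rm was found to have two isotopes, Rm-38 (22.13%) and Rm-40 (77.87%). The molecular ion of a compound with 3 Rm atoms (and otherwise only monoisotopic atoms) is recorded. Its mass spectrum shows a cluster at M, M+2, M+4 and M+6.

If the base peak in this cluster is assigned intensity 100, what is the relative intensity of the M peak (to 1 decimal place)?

2.3

(0.2213 + 0.7787)^3 gives M 0.0108, M+2 0.1144, M+4 0.4026, M+6 0.4722; the largest is M+6.
P(M+6) = C(3,3) × 0.2213^0 × 0.7787^3 = 1 × 1.0000 × 0.47218319 = 0.472183 (base)
P(M) = C(3,0) × 0.2213^3 × 0.7787^0 = 1 × 0.01083788 × 1.0000 = 0.010838
Relative intensity = 0.010838 / 0.472183 × 100 = 2.3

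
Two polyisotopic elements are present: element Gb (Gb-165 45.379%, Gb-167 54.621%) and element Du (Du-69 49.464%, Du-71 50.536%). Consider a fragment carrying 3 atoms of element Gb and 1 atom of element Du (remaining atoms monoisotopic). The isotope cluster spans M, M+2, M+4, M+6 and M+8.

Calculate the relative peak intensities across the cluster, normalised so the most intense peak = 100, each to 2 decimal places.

Element Gb pattern (n=3): 0.09344687 : 0.33743548 : 0.40615843 : 0.16295922
Element Du pattern (n=1): 0.49464 : 0.50536
Convolve the two distributions (both contribute in 2-u steps):
  M: 0.09344687×0.49464 = 0.046223
  M+2: 0.09344687×0.50536 + 0.33743548×0.49464 = 0.214133
  M+4: 0.33743548×0.50536 + 0.40615843×0.49464 = 0.371429
  M+6: 0.40615843×0.50536 + 0.16295922×0.49464 = 0.285862
  M+8: 0.16295922×0.50536 = 0.082353
Scale to base peak (0.371429) = 100: 12.44 : 57.65 : 100.00 : 76.96 : 22.17

12.44 : 57.65 : 100.00 : 76.96 : 22.17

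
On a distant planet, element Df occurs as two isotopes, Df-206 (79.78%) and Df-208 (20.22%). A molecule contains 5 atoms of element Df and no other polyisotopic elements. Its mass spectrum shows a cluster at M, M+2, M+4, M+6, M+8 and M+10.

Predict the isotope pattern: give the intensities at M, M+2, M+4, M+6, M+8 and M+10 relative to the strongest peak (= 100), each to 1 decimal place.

78.9 : 100.0 : 50.7 : 12.8 : 1.6 : 0.1

Expanding (0.7978 + 0.2022)^5:
P(M) = 0.7978^5 = 0.323199
P(M+2) = 5 × 0.7978^4 × 0.2022^1 = 0.409569
P(M+4) = 10 × 0.7978^3 × 0.2022^2 = 0.207608
P(M+6) = 10 × 0.7978^2 × 0.2022^3 = 0.052618
P(M+8) = 5 × 0.7978^1 × 0.2022^4 = 0.006668
P(M+10) = 0.2022^5 = 0.000338
The M+2 peak is largest (0.409569); scaling to 100 gives 78.9 : 100.0 : 50.7 : 12.8 : 1.6 : 0.1.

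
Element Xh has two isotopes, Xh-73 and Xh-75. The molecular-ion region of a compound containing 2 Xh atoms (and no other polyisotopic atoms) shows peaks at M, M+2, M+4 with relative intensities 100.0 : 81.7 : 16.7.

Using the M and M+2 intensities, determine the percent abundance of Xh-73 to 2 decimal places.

71.00%

Let p = fractional abundance of Xh-73. I(M+2)/I(M) = [C(2,1)·p^1·(1−p)] / p^2 = 2·(1−p)/p = 81.7/100.0 = 0.8170
(1−p)/p = 0.8170/2 = 0.4085  ⇒  p = 1/(1 + 0.4085) = 0.7100
Xh-73: 71.00%, Xh-75: 29.00%.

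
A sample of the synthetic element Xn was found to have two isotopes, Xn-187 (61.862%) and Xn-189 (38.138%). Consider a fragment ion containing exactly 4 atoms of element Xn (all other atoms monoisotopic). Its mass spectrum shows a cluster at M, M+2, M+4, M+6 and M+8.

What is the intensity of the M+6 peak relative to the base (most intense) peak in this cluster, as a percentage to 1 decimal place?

(0.61862 + 0.38138)^4 gives M 0.1465, M+2 0.3612, M+4 0.3340, M+6 0.1373, M+8 0.0212; the largest is M+2.
P(M+2) = C(4,1) × 0.61862^3 × 0.38138^1 = 4 × 0.23674012 × 0.38138 = 0.361152 (base)
P(M+6) = C(4,3) × 0.61862^1 × 0.38138^3 = 4 × 0.61862 × 0.05547199 = 0.137264
Relative intensity = 0.137264 / 0.361152 × 100 = 38.0

38.0%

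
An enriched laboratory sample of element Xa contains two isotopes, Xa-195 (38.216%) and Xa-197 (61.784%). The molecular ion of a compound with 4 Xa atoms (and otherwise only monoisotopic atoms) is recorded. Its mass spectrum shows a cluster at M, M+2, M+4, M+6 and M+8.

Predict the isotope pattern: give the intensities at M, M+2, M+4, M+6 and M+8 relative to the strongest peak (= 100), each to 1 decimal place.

Each Xa atom is independently Xa-195 (p = 0.38216) or Xa-197 (q = 0.61784); the cluster is the binomial expansion (p + q)^4.
P(M) = 0.38216^4 = 0.021330
P(M+2) = 4 × 0.38216^3 × 0.61784^1 = 0.137934
P(M+4) = 6 × 0.38216^2 × 0.61784^2 = 0.334498
P(M+6) = 4 × 0.38216^1 × 0.61784^3 = 0.360523
P(M+8) = 0.61784^4 = 0.145715
The M+6 peak is largest (0.360523); scaling to 100 gives 5.9 : 38.3 : 92.8 : 100.0 : 40.4.

5.9 : 38.3 : 92.8 : 100.0 : 40.4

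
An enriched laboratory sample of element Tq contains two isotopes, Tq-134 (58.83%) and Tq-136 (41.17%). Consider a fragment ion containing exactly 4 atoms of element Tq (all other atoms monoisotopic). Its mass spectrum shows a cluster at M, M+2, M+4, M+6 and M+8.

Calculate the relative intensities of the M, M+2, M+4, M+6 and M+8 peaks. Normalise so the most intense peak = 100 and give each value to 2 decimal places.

Each Tq atom is independently Tq-134 (p = 0.5883) or Tq-136 (q = 0.4117); the cluster is the binomial expansion (p + q)^4.
P(M) = 0.5883^4 = 0.119783
P(M+2) = 4 × 0.5883^3 × 0.4117^1 = 0.335303
P(M+4) = 6 × 0.5883^2 × 0.4117^2 = 0.351974
P(M+6) = 4 × 0.5883^1 × 0.4117^3 = 0.164211
P(M+8) = 0.4117^4 = 0.028729
The M+4 peak is largest (0.351974); scaling to 100 gives 34.03 : 95.26 : 100.00 : 46.65 : 8.16.

34.03 : 95.26 : 100.00 : 46.65 : 8.16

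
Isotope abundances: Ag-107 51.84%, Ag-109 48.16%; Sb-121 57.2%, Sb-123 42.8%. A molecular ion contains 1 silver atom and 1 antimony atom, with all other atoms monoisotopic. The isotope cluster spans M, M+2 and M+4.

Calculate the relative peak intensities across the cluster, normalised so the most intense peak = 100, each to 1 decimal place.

59.6 : 100.0 : 41.4

Silver pattern (n=1): 0.5184 : 0.4816
Antimony pattern (n=1): 0.5720 : 0.4280
Convolve the two distributions (both contribute in 2-u steps):
  M: 0.5184×0.5720 = 0.296525
  M+2: 0.5184×0.4280 + 0.4816×0.5720 = 0.497350
  M+4: 0.4816×0.4280 = 0.206125
Scale to base peak (0.497350) = 100: 59.6 : 100.0 : 41.4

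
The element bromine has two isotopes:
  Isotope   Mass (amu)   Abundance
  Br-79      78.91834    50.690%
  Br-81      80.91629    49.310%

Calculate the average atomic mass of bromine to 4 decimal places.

Weight each isotope mass by its fractional abundance: 0.50690 × 78.91834 + 0.49310 × 80.91629
= 40.003707 + 39.899823 = 79.903530 amu

79.9035 amu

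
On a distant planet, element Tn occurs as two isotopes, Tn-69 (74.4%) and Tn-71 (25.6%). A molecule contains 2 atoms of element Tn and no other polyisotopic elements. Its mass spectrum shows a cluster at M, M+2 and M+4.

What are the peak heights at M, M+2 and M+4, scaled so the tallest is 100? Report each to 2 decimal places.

The 2 Tn atoms are independent, so intensities follow the terms of (0.744 + 0.256)^2.
P(M) = 0.744^2 = 0.553536
P(M+2) = 2 × 0.744^1 × 0.256^1 = 0.380928
P(M+4) = 0.256^2 = 0.065536
The M peak is largest (0.553536); scaling to 100 gives 100.00 : 68.82 : 11.84.

100.00 : 68.82 : 11.84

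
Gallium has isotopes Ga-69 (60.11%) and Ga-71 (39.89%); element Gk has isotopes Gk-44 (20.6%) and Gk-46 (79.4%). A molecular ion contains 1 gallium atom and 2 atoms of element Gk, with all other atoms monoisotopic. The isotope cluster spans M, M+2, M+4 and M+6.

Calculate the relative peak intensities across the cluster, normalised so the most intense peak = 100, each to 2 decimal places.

Gallium pattern (n=1): 0.6011 : 0.3989
Element Gk pattern (n=2): 0.042436 : 0.327128 : 0.630436
Convolve the two distributions (both contribute in 2-u steps):
  M: 0.6011×0.042436 = 0.025508
  M+2: 0.6011×0.327128 + 0.3989×0.042436 = 0.213564
  M+4: 0.6011×0.630436 + 0.3989×0.327128 = 0.509446
  M+6: 0.3989×0.630436 = 0.251481
Scale to base peak (0.509446) = 100: 5.01 : 41.92 : 100.00 : 49.36

5.01 : 41.92 : 100.00 : 49.36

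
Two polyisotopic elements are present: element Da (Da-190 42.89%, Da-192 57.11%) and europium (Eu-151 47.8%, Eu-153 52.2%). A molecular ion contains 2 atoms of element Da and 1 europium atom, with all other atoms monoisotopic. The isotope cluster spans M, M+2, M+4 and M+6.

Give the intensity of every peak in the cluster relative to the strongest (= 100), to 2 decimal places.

Element Da pattern (n=2): 0.18395521 : 0.48988958 : 0.32615521
Europium pattern (n=1): 0.4780 : 0.5220
Convolve the two distributions (both contribute in 2-u steps):
  M: 0.18395521×0.4780 = 0.087931
  M+2: 0.18395521×0.5220 + 0.48988958×0.4780 = 0.330192
  M+4: 0.48988958×0.5220 + 0.32615521×0.4780 = 0.411625
  M+6: 0.32615521×0.5220 = 0.170253
Scale to base peak (0.411625) = 100: 21.36 : 80.22 : 100.00 : 41.36

21.36 : 80.22 : 100.00 : 41.36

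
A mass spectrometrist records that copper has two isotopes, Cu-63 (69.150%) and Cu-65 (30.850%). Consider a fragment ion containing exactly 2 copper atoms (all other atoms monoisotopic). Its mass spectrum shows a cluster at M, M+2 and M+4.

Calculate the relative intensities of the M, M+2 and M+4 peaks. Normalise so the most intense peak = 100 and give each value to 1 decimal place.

100.0 : 89.2 : 19.9

Each Cu atom is independently Cu-63 (p = 0.69150) or Cu-65 (q = 0.30850); the cluster is the binomial expansion (p + q)^2.
P(M) = 0.69150^2 = 0.478172
P(M+2) = 2 × 0.69150^1 × 0.30850^1 = 0.426656
P(M+4) = 0.30850^2 = 0.095172
The M peak is largest (0.478172); scaling to 100 gives 100.0 : 89.2 : 19.9.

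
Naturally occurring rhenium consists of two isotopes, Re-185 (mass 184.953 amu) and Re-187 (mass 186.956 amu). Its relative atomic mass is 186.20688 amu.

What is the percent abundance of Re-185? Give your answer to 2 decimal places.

With x = fraction of Re-185 (so Re-187 is 1 − x):
184.953·x + 186.956·(1 − x) = 186.20688
(184.953 − 186.956)·x = 186.20688 − 186.956
x = -0.74912 / -2.003 = 0.37400 → 37.40% Re-185, 62.60% Re-187.

37.40%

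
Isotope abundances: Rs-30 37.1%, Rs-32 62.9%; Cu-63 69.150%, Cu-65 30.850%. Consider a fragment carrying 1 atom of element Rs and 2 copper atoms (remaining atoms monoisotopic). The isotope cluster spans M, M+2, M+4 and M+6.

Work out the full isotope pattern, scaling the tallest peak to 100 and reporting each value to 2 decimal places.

38.64 : 100.00 : 66.15 : 13.04

Element Rs pattern (n=1): 0.3710 : 0.6290
Copper pattern (n=2): 0.47817225 : 0.4266555 : 0.09517225
Convolve the two distributions (both contribute in 2-u steps):
  M: 0.3710×0.47817225 = 0.177402
  M+2: 0.3710×0.4266555 + 0.6290×0.47817225 = 0.459060
  M+4: 0.3710×0.09517225 + 0.6290×0.4266555 = 0.303675
  M+6: 0.6290×0.09517225 = 0.059863
Scale to base peak (0.459060) = 100: 38.64 : 100.00 : 66.15 : 13.04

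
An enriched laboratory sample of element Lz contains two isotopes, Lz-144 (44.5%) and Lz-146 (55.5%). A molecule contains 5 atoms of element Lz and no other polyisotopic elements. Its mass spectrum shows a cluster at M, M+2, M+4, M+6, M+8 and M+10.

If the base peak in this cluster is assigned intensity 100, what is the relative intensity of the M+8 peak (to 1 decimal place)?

(0.445 + 0.555)^5 gives M 0.0175, M+2 0.1088, M+4 0.2714, M+6 0.3385, M+8 0.2111, M+10 0.0527; the largest is M+6.
P(M+6) = C(5,3) × 0.445^2 × 0.555^3 = 10 × 0.198025 × 0.17095387 = 0.338531 (base)
P(M+8) = C(5,4) × 0.445^1 × 0.555^4 = 5 × 0.4450 × 0.0948794 = 0.211107
Relative intensity = 0.211107 / 0.338531 × 100 = 62.4

62.4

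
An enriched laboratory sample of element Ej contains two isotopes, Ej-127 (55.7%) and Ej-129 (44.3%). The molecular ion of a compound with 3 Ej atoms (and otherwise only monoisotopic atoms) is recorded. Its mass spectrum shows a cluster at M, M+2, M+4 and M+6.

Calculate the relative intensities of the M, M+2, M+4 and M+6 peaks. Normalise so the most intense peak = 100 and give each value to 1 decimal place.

41.9 : 100.0 : 79.5 : 21.1

Each Ej atom is independently Ej-127 (p = 0.557) or Ej-129 (q = 0.443); the cluster is the binomial expansion (p + q)^3.
P(M) = 0.557^3 = 0.172809
P(M+2) = 3 × 0.557^2 × 0.443^1 = 0.412321
P(M+4) = 3 × 0.557^1 × 0.443^2 = 0.327932
P(M+6) = 0.443^3 = 0.086938
The M+2 peak is largest (0.412321); scaling to 100 gives 41.9 : 100.0 : 79.5 : 21.1.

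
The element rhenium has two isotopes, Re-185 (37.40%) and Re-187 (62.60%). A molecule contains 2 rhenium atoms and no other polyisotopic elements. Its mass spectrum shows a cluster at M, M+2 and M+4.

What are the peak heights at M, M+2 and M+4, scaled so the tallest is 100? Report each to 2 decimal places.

29.87 : 100.00 : 83.69

Each Re atom is independently Re-185 (p = 0.3740) or Re-187 (q = 0.6260); the cluster is the binomial expansion (p + q)^2.
P(M) = 0.3740^2 = 0.139876
P(M+2) = 2 × 0.3740^1 × 0.6260^1 = 0.468248
P(M+4) = 0.6260^2 = 0.391876
The M+2 peak is largest (0.468248); scaling to 100 gives 29.87 : 100.00 : 83.69.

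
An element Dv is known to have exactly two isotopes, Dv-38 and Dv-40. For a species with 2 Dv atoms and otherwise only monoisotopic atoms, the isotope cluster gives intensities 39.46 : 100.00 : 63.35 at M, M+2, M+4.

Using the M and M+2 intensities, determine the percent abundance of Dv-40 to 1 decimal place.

55.9%

Let p = fractional abundance of Dv-38. I(M+2)/I(M) = [C(2,1)·p^1·(1−p)] / p^2 = 2·(1−p)/p = 100.00/39.46 = 2.5342
(1−p)/p = 2.5342/2 = 1.2671  ⇒  p = 1/(1 + 1.2671) = 0.4411
Dv-38: 44.1%, Dv-40: 55.9%.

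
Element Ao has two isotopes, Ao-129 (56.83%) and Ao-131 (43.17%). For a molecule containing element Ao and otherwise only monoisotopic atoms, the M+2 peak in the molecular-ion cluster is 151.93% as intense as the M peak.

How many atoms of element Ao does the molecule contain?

2

The M+2/M ratio from n Ao atoms is n · q/p = n · 0.4317/0.5683.
n = 1.5193 × 0.5683/0.4317 = 2.00 ≈ 2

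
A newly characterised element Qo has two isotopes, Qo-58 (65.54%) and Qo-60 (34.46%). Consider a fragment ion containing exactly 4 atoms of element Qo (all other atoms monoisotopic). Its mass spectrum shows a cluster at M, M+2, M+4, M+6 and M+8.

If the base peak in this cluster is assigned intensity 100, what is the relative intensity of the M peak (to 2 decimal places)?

Binomial terms of (0.6554 + 0.3446)^4: M 0.1845, M+2 0.3881, M+4 0.3061, M+6 0.1073, M+8 0.0141 → M+2 is the base peak.
P(M+2) = C(4,1) × 0.6554^3 × 0.3446^1 = 4 × 0.28152652 × 0.3446 = 0.388056 (base)
P(M) = C(4,0) × 0.6554^4 × 0.3446^0 = 1 × 0.18451248 × 1.0000 = 0.184512
Relative intensity = 0.184512 / 0.388056 × 100 = 47.55

47.55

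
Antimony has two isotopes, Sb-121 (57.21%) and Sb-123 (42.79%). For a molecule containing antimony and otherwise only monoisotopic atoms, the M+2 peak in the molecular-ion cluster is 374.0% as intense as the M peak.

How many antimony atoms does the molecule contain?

5

The M+2/M ratio from n Sb atoms is n · q/p = n · 0.4279/0.5721.
n = 3.740 × 0.5721/0.4279 = 5.00 ≈ 5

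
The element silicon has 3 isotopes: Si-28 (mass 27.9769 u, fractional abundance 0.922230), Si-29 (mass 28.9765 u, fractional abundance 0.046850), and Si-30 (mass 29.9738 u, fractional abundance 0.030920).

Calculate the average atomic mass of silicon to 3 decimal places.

28.085 u

Ar = Σ fᵢ·mᵢ = 0.922230 × 27.9769 + 0.046850 × 28.9765 + 0.030920 × 29.9738
= 25.80114 + 1.35755 + 0.92679 = 28.08548 u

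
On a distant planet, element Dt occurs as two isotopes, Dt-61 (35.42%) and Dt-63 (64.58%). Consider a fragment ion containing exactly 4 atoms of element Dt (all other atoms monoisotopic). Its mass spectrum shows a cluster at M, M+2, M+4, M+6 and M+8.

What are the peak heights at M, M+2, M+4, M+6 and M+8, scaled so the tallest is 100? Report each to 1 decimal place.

Each Dt atom is independently Dt-61 (p = 0.3542) or Dt-63 (q = 0.6458); the cluster is the binomial expansion (p + q)^4.
P(M) = 0.3542^4 = 0.015740
P(M+2) = 4 × 0.3542^3 × 0.6458^1 = 0.114790
P(M+4) = 6 × 0.3542^2 × 0.6458^2 = 0.313938
P(M+6) = 4 × 0.3542^1 × 0.6458^3 = 0.381595
P(M+8) = 0.6458^4 = 0.173937
The M+6 peak is largest (0.381595); scaling to 100 gives 4.1 : 30.1 : 82.3 : 100.0 : 45.6.

4.1 : 30.1 : 82.3 : 100.0 : 45.6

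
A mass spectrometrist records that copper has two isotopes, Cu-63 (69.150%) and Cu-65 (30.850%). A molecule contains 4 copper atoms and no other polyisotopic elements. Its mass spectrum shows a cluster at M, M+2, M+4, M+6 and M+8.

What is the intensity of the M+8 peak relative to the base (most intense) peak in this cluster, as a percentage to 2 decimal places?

Binomial terms of (0.69150 + 0.30850)^4: M 0.2286, M+2 0.4080, M+4 0.2731, M+6 0.0812, M+8 0.0091 → M+2 is the base peak.
P(M+2) = C(4,1) × 0.69150^3 × 0.30850^1 = 4 × 0.33065611 × 0.3085 = 0.408030 (base)
P(M+8) = C(4,4) × 0.69150^0 × 0.30850^4 = 1 × 1.0000 × 0.00905776 = 0.009058
Relative intensity = 0.009058 / 0.408030 × 100 = 2.22

2.22%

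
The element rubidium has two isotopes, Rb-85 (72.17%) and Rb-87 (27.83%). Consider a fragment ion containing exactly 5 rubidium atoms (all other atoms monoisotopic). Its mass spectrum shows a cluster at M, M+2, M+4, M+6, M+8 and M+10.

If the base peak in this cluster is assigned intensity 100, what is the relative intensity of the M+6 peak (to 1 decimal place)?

Binomial terms of (0.7217 + 0.2783)^5: M 0.1958, M+2 0.3775, M+4 0.2911, M+6 0.1123, M+8 0.0216, M+10 0.0017 → M+2 is the base peak.
P(M+2) = C(5,1) × 0.7217^4 × 0.2783^1 = 5 × 0.27128565 × 0.2783 = 0.377494 (base)
P(M+6) = C(5,3) × 0.7217^2 × 0.2783^3 = 10 × 0.52085089 × 0.02155458 = 0.112267
Relative intensity = 0.112267 / 0.377494 × 100 = 29.7

29.7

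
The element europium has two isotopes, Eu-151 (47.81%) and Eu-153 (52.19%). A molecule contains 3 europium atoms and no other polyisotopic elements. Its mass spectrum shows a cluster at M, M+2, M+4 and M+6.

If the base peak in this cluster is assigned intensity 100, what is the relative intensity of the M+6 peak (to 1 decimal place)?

36.4

Term probabilities: M 0.1093, M+2 0.3579, M+4 0.3907, M+6 0.1422. Base peak = M+4.
P(M+4) = C(3,2) × 0.4781^1 × 0.5219^2 = 3 × 0.4781 × 0.27237961 = 0.390674 (base)
P(M+6) = C(3,3) × 0.4781^0 × 0.5219^3 = 1 × 1.0000 × 0.14215492 = 0.142155
Relative intensity = 0.142155 / 0.390674 × 100 = 36.4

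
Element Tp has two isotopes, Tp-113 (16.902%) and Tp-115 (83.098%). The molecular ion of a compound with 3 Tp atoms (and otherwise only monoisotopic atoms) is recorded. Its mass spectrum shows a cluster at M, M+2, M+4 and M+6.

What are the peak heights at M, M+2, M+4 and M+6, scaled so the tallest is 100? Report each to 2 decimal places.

0.84 : 12.41 : 61.02 : 100.00

The 3 Tp atoms are independent, so intensities follow the terms of (0.16902 + 0.83098)^3.
P(M) = 0.16902^3 = 0.004829
P(M+2) = 3 × 0.16902^2 × 0.83098^1 = 0.071218
P(M+4) = 3 × 0.16902^1 × 0.83098^2 = 0.350139
P(M+6) = 0.83098^3 = 0.573815
The M+6 peak is largest (0.573815); scaling to 100 gives 0.84 : 12.41 : 61.02 : 100.00.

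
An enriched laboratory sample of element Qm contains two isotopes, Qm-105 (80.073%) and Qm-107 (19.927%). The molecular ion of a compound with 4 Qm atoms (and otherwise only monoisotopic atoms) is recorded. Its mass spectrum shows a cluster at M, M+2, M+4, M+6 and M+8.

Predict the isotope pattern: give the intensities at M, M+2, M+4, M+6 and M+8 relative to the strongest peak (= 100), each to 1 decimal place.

100.0 : 99.5 : 37.2 : 6.2 : 0.4

Expanding (0.80073 + 0.19927)^4:
P(M) = 0.80073^4 = 0.411097
P(M+2) = 4 × 0.80073^3 × 0.19927^1 = 0.409223
P(M+4) = 6 × 0.80073^2 × 0.19927^2 = 0.152759
P(M+6) = 4 × 0.80073^1 × 0.19927^3 = 0.025344
P(M+8) = 0.19927^4 = 0.001577
The M peak is largest (0.411097); scaling to 100 gives 100.0 : 99.5 : 37.2 : 6.2 : 0.4.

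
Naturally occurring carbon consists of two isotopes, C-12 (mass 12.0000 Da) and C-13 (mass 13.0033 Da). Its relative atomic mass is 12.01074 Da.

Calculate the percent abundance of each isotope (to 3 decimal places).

C-12: 98.930%, C-13: 1.070%

Writing the weighted mean with unknown fraction x of C-12:
12.0000·x + 13.0033·(1 − x) = 12.01074
(12.0000 − 13.0033)·x = 12.01074 − 13.0033
x = -0.99256 / -1.0033 = 0.98930 → 98.930% C-12, 1.070% C-13.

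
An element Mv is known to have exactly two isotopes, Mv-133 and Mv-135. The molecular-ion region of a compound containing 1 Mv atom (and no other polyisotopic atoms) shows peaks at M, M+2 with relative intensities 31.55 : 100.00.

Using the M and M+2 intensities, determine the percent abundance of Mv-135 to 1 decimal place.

76.0%

Let p = fractional abundance of Mv-133. I(M+2)/I(M) = [C(1,1)·p^0·(1−p)] / p^1 = 1·(1−p)/p = 100.00/31.55 = 3.1696
(1−p)/p = 3.1696/1 = 3.1696  ⇒  p = 1/(1 + 3.1696) = 0.2398
Mv-133: 24.0%, Mv-135: 76.0%.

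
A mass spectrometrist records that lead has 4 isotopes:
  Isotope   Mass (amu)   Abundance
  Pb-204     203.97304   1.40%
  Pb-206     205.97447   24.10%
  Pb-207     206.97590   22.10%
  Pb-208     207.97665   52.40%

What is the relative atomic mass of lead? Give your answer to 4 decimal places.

Ar = Σ fᵢ·mᵢ = 0.0140 × 203.97304 + 0.2410 × 205.97447 + 0.2210 × 206.97590 + 0.5240 × 207.97665
= 2.855623 + 49.639847 + 45.741674 + 108.979765 = 207.216909 amu

207.2169 amu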